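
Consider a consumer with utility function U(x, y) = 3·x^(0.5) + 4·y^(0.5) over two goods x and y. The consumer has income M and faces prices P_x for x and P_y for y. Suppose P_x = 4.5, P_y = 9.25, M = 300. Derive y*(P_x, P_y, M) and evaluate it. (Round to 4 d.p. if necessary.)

y* = 15.0411

MRS = MU_x/MU_y = (3/4)·(y/x)^(0.5). Set equal to P_x/P_y.
Hence y/x = ((4/3)·P_x/P_y)^(1/(0.5)), i.e. raised to the 2 power.
Substitute y = (y/x)·x into the budget: x* = M/(P_x + P_y·(y/x)).
Numerically y/x = 0.420745, so x* = 300/(4.5 + 9.25·0.420745) = 35.7488 and y* = 0.420745·35.7488 = 15.0411.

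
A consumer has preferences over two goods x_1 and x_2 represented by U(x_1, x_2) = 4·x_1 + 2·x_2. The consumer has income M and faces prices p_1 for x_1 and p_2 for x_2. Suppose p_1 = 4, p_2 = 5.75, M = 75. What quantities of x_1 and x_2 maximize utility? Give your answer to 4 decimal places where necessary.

x_1* = 18.75, x_2* = 0

Perfect substitutes: compare marginal utility per dollar. 4/p_1 vs 2/p_2 → 1 vs 0.3478.
x_1 gives more utility per dollar, so spend all income on x_1: x_1* = M/p_1, x_2* = 0.
Numerically: x_1* = 18.75, x_2* = 0.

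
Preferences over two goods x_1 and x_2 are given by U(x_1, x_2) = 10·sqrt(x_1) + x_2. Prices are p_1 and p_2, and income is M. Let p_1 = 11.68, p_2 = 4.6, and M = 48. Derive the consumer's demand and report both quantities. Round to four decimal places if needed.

Set MRS = p_1/p_2: 5·x_1^(−1/2) = p_1/p_2.
Solve: √x_1 = 5·p_2/p_1, so x_1*(p_1,p_2) = (5·p_2/p_1)², and x_2* = (M − p_1·x_1*)/p_2.
Plugging in: x_1* = (5·4.6/11.68)² = 3.8777, x_2* = 0.5889.

x_1* = 3.8777, x_2* = 0.5889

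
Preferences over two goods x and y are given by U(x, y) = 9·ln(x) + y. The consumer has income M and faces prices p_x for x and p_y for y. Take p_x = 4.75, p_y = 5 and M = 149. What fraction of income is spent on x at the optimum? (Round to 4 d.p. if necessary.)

MU_x = 9/x, MU_y = 1. Tangency: 9/x = p_x/p_y.
So x*(p_x,p_y) = 9·p_y/p_x, independent of income; and y* = (M − 9·p_y)/p_y.
At the given prices: x* = 9·5/4.75 = 9.4737, and y* = 20.8.
Expenditure on x: 4.75·9.4737 = 45; share = 0.302.

share on x = 0.302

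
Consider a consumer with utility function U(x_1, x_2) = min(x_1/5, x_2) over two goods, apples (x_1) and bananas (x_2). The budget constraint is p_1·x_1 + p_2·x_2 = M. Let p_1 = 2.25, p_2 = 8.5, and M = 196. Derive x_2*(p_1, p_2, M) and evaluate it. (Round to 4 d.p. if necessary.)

x_2* = 9.9241

With perfect complements, no substitution: consume in ratio x_1:x_2 = 5:1.
Budget: p_1·x_1 + p_2·(1/5)·x_1 = M, so (5·p_1 + p_2)·x_1 = 5·M.
Demand: x_1*(p_1,p_2,M) = 5·M/(5·p_1 + p_2), x_2* = M/(5·p_1 + p_2).
Here 5·2.25 + 8.5 = 19.75, giving x_2* = 9.9241.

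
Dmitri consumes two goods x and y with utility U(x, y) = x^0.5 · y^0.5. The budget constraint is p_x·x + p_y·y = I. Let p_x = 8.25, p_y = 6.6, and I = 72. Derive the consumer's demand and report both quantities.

x* = 4.3636, y* = 5.4545

Tangency: MRS = y/x = p_x/p_y.
Rearranging, p_y·y = p_x·x. Substituting into the budget gives p_x·x·(1 + 1) = I.
Demand: x*(p_x,p_y,I) = 0.5·I/p_x and y* = 0.5·I/p_y.
At p_x=8.25, p_y=6.6, I=72: x* = 0.5·72/8.25 = 4.3636, y* = 5.4545.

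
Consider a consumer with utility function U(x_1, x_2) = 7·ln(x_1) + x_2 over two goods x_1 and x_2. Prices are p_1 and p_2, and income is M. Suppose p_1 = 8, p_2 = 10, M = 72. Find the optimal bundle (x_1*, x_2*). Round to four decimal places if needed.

Set MRS = p_1/p_2: (7/x_1)/1 = p_1/p_2.
So x_1*(p_1,p_2) = 7·p_2/p_1, independent of income; and x_2* = (M − 7·p_2)/p_2.
At the given prices: x_1* = 7·10/8 = 8.75, and x_2* = 0.2.

x_1* = 8.75, x_2* = 0.2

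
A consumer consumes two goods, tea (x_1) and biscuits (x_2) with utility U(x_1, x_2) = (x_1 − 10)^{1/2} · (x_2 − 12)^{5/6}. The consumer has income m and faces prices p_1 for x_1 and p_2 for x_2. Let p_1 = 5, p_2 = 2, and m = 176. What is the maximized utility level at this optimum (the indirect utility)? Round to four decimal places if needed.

V = 49.5115

This is Cobb-Douglas in (x_1−10, x_2−12): tangency gives 0.5·p_2·(x_2−12) = 5/6·p_1·(x_1−10).
After buying the subsistence bundle (10, 12), a share 0.375 of the remaining income goes to x_1: x_1* = 10 + 0.375·(m − 10p_1 − 12p_2)/p_1.
Discretionary income = 176 − 10·5 − 12·2 = 102; x_1* = 10 + 0.375·102/5 = 17.65; x_2* = 12 + 0.625·102/2 = 43.875.
Utility at the optimum: U(17.65, 43.875) = 49.5115.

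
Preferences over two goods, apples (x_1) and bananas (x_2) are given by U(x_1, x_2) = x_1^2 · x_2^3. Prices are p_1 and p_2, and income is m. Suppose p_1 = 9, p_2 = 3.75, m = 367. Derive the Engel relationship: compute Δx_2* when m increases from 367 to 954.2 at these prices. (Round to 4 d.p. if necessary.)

Δx_2* = 93.952

Tangency: MRS = (2/3)·x_2/x_1 = p_1/p_2.
So 2·p_2·x_2 = 3·p_1·x_1; combined with the budget, a share 0.4 of income goes to x_1.
Demand: x_1*(p_1,p_2,m) = 0.4·m/p_1 and x_2* = 0.6·m/p_2.
At p_1=9, p_2=3.75, m=367: x_2* = 0.6·367/3.75 = 58.72.
At m' = 954.2: x_2* = 152.672. Change: 152.672 − 58.72 = 93.952.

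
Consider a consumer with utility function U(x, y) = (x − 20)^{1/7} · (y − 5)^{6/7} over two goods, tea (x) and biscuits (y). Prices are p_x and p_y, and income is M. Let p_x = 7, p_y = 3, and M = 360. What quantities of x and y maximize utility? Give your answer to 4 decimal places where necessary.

x* = 24.1837, y* = 63.5714

MRS = (1/6)·(y−5)/(x−20). Tangency with p_x/p_y gives y−5 = 6·(p_x/p_y)·(x−20).
Substituting into the budget: x* = 20 + 1/7·(M − 20·p_x − 5·p_y)/p_x, and y* = 5 + 6/7·(…)/p_y.
Discretionary income = 360 − 20·7 − 5·3 = 205; x* = 20 + 1/7·205/7 = 24.1837; y* = 5 + 6/7·205/3 = 63.5714.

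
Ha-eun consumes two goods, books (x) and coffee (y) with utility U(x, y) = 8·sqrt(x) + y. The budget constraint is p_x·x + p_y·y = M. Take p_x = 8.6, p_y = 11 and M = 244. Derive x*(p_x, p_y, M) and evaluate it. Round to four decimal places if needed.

Set MRS = p_x/p_y: 4·x^(−1/2) = p_x/p_y.
Solve: √x = 4·p_y/p_x, so x*(p_x,p_y) = (4·p_y/p_x)², and y* = (M − p_x·x*)/p_y.
Plugging in: x* = (4·11/8.6)² = 26.1763.

x* = 26.1763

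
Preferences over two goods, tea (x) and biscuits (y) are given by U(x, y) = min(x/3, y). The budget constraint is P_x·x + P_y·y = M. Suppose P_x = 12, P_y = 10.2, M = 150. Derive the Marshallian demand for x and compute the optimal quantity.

x* = 9.7403

Leontief preferences: the optimum is at the kink where x/3 = y/1, i.e. y = (1/3)·x.
Budget: P_x·x + P_y·(1/3)·x = M, so (3·P_x + P_y)·x = 3·M.
Demand: x*(P_x,P_y,M) = 3·M/(3·P_x + P_y), y* = M/(3·P_x + P_y).
Here 3·12 + 10.2 = 46.2, giving x* = 9.7403.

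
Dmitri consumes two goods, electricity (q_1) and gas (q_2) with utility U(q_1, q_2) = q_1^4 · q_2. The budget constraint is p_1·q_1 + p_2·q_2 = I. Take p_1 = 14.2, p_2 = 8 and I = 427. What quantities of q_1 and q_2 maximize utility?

q_1* = 24.0563, q_2* = 10.675

MU_q_1/MU_q_2 = (4·q_2)/(q_1); tangency sets this equal to p_1/p_2.
So 4·p_2·q_2 = p_1·q_1; combined with the budget, a share 0.8 of income goes to q_1.
Demand: q_1*(p_1,p_2,I) = 0.8·I/p_1 and q_2* = 0.2·I/p_2.
At p_1=14.2, p_2=8, I=427: q_1* = 0.8·427/14.2 = 24.0563, q_2* = 10.675.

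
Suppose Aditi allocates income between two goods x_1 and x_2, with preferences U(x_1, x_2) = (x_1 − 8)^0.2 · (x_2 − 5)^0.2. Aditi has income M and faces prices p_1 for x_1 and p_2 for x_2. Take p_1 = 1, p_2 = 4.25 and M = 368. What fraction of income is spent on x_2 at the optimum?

share on x_2 = 0.518

This is Cobb-Douglas in (x_1−8, x_2−5): tangency gives 0.2·p_2·(x_2−5) = 0.2·p_1·(x_1−8).
After buying the subsistence bundle (8, 5), a share 0.5 of the remaining income goes to x_1: x_1* = 8 + 0.5·(M − 8p_1 − 5p_2)/p_1.
Discretionary income = 368 − 8·1 − 5·4.25 = 338.75; x_1* = 8 + 0.5·338.75/1 = 177.375; x_2* = 5 + 0.5·338.75/4.25 = 44.8529.
Expenditure on x_2: 4.25·44.8529 = 190.625; share = 0.518.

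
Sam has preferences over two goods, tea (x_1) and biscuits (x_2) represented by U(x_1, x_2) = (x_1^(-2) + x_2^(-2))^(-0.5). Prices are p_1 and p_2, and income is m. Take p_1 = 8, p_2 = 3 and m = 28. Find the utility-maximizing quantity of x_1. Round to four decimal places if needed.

With the ratio pinned down, the budget gives x_1* = m/(p_1 + p_2·(x_2/x_1)) and x_2* = (x_2/x_1)·x_1*.
Numerically x_2/x_1 = 1.386723, so x_1* = 28/(8 + 3·1.386723) = 2.3026.

x_1* = 2.3026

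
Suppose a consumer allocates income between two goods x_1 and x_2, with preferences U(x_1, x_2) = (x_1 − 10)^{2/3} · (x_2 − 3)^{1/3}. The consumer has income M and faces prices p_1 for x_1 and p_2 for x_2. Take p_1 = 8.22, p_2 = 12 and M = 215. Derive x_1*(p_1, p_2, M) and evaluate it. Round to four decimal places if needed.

Let x_1' = x_1−10, x_2' = x_2−3. MRS = 2·x_2'/x_1' = p_1/p_2.
Substituting into the budget: x_1* = 10 + 2/3·(M − 10·p_1 − 3·p_2)/p_1, and x_2* = 3 + 1/3·(…)/p_2.
Discretionary income = 215 − 10·8.22 − 3·12 = 96.8; x_1* = 10 + 2/3·96.8/8.22 = 17.8508.

x_1* = 17.8508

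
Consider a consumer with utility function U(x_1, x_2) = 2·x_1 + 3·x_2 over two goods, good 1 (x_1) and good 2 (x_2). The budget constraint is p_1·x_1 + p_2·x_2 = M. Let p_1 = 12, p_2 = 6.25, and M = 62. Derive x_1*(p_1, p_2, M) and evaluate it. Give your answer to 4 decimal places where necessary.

x_2 gives more utility per dollar, so spend all income on x_2: x_2* = M/p_2, x_1* = 0.
Numerically: x_1* = 0, x_2* = 9.92.

x_1* = 0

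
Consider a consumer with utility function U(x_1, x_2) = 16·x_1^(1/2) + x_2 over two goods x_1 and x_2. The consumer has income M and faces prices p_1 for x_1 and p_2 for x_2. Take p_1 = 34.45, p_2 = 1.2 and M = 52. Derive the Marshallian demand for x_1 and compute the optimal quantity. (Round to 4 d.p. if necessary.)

Thus x_1* = (8·p_2/p_1)² — independent of M — with the rest of income spent on x_2.
Plugging in: x_1* = (8·1.2/34.45)² = 0.0777.

x_1* = 0.0777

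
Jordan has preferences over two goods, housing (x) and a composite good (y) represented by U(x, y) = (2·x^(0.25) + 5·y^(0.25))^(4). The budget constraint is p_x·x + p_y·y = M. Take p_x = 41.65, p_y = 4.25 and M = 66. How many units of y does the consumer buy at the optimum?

y* = 13.6496

MU_x ∝ 2·x^(-0.75), MU_y ∝ 5·y^(-0.75), so MRS = (2/5)·(y/x)^(0.75) = p_x/p_y.
Hence y/x = ((5/2)·p_x/p_y)^(1/(0.75)), i.e. raised to the 4/3 power.
With the ratio pinned down, the budget gives x* = M/(p_x + p_y·(y/x)) and y* = (y/x)·x*.
Numerically y/x = 71.157625, so x* = 66/(41.65 + 4.25·71.157625) = 0.1918 and y* = 71.157625·0.1918 = 13.6496.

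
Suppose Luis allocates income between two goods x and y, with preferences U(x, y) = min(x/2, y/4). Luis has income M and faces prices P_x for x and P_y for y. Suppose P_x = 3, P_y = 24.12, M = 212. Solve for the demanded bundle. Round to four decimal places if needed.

Leontief preferences: the optimum is at the kink where x/2 = y/4, i.e. y = 2·x.
Budget: P_x·x + P_y·2·x = M, so (2·P_x + 4·P_y)·x = 2·M.
Demand: x*(P_x,P_y,M) = 2·M/(2·P_x + 4·P_y), y* = 4·M/(2·P_x + 4·P_y).
Here 2·3 + 4·24.12 = 102.48, giving x* = 4.1374 and y* = 8.2748.

x* = 4.1374, y* = 8.2748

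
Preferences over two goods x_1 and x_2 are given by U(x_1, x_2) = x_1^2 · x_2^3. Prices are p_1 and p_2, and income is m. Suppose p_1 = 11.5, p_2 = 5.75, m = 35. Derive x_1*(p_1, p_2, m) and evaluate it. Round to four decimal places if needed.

x_1* = 1.2174

The MRS is (2/3)·x_2/x_1. Set MRS = p_1/p_2.
Rearranging, p_2·x_2 = (3/2)·p_1·x_1. Substituting into the budget gives p_1·x_1·(1 + (3/2)) = m.
Demand: x_1*(p_1,p_2,m) = 0.4·m/p_1 and x_2* = 0.6·m/p_2.
At p_1=11.5, p_2=5.75, m=35: x_1* = 0.4·35/11.5 = 1.2174.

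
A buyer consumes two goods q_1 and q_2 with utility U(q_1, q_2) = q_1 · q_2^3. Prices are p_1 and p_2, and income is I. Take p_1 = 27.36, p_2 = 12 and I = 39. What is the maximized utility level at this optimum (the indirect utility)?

Tangency: MRS = (1/3)·q_2/q_1 = p_1/p_2.
Rearranging, p_2·q_2 = 3·p_1·q_1. Substituting into the budget gives p_1·q_1·(1 + 3) = I.
Demand: q_1*(p_1,p_2,I) = 0.25·I/p_1 and q_2* = 0.75·I/p_2.
At p_1=27.36, p_2=12, I=39: q_1* = 0.25·39/27.36 = 0.3564, q_2* = 2.4375.
Utility at the optimum: U(0.3564, 2.4375) = 5.1609.

V = 5.1609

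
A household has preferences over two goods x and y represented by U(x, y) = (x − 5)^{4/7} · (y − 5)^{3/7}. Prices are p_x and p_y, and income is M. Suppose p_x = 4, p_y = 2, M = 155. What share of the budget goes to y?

share on y = 0.4101

Let x' = x−5, y' = y−5. MRS = (4/3)·y'/x' = p_x/p_y.
After buying the subsistence bundle (5, 5), a share 4/7 of the remaining income goes to x: x* = 5 + 4/7·(M − 5p_x − 5p_y)/p_x.
Discretionary income = 155 − 5·4 − 5·2 = 125; x* = 5 + 4/7·125/4 = 22.8571; y* = 5 + 3/7·125/2 = 31.7857.
Expenditure on y: 2·31.7857 = 63.5714; share = 0.4101.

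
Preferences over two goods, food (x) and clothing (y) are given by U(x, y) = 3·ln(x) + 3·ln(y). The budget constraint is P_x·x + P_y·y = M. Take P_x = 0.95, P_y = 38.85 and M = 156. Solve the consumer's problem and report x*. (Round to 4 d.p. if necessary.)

x* = 82.1053

MU_x/MU_y = (3·y)/(3·x); tangency sets this equal to P_x/P_y.
Rearranging, P_y·y = P_x·x. Substituting into the budget gives P_x·x·(1 + 1) = M.
Demand: x*(P_x,P_y,M) = 0.5·M/P_x and y* = 0.5·M/P_y.
At P_x=0.95, P_y=38.85, M=156: x* = 0.5·156/0.95 = 82.1053.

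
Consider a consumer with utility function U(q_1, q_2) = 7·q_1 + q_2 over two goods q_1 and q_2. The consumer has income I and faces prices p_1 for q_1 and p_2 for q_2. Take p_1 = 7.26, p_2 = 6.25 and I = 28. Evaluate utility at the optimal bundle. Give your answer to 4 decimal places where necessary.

q_1 gives more utility per dollar, so spend all income on q_1: q_1* = I/p_1, q_2* = 0.
Numerically: q_1* = 3.8567, q_2* = 0.
Utility at the optimum: U(3.8567, 0) = 26.9972.

V = 26.9972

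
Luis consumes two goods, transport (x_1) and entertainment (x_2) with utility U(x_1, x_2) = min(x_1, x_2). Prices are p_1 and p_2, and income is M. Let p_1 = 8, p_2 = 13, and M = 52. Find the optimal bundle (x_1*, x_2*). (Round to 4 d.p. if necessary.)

x_1* = 2.4762, x_2* = 2.4762

With perfect complements, no substitution: consume in ratio x_1:x_2 = 1:1.
Budget: p_1·x_1 + p_2·x_1 = M, so (p_1 + p_2)·x_1 = M.
Demand: x_1*(p_1,p_2,M) = M/(p_1 + p_2), x_2* = M/(p_1 + p_2).
Here 8 + 13 = 21, giving x_1* = 2.4762 and x_2* = 2.4762.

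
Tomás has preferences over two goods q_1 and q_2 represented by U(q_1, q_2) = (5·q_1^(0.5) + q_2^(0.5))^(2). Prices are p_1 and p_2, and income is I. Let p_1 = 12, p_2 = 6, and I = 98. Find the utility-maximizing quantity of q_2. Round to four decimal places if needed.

From the CES first-order condition, 5·(q_2/q_1)^(0.5) = p_1/p_2.
Solve for the ratio: q_2/q_1 = [(1/5)·p_1/p_2]^(2).
With the ratio pinned down, the budget gives q_1* = I/(p_1 + p_2·(q_2/q_1)) and q_2* = (q_2/q_1)·q_1*.
Numerically q_2/q_1 = 0.16, so q_1* = 98/(12 + 6·0.16) = 7.5617 and q_2* = 0.16·7.5617 = 1.2099.

q_2* = 1.2099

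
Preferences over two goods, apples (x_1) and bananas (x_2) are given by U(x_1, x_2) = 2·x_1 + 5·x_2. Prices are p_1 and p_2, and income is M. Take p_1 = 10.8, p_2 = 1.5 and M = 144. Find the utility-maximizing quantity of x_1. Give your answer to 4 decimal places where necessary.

Perfect substitutes: compare marginal utility per dollar. 2/p_1 vs 5/p_2 → 0.1852 vs 3.3333.
x_2 gives more utility per dollar, so spend all income on x_2: x_2* = M/p_2, x_1* = 0.
Numerically: x_1* = 0, x_2* = 96.

x_1* = 0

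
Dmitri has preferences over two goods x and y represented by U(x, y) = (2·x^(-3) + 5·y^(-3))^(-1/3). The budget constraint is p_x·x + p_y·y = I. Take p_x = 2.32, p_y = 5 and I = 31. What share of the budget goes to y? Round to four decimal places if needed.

share on y = 0.691

MRS = MU_x/MU_y = (2/5)·(y/x)^(4). Set equal to p_x/p_y.
Solve for the ratio: y/x = [(5/2)·p_x/p_y]^(0.25).
Substitute y = (y/x)·x into the budget: x* = I/(p_x + p_y·(y/x)).
Numerically y/x = 1.037802, so x* = 31/(2.32 + 5·1.037802) = 4.1284 and y* = 1.037802·4.1284 = 4.2844.
Expenditure on y: 5·4.2844 = 21.4222; share = 0.691.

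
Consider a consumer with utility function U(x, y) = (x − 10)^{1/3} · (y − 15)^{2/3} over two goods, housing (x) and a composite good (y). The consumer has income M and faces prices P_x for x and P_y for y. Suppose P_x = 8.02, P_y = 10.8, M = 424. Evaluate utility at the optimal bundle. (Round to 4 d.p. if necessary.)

V = 9.836

After buying the subsistence bundle (10, 15), a share 1/3 of the remaining income goes to x: x* = 10 + 1/3·(M − 10P_x − 15P_y)/P_x.
Discretionary income = 424 − 10·8.02 − 15·10.8 = 181.8; x* = 10 + 1/3·181.8/8.02 = 17.5561; y* = 15 + 2/3·181.8/10.8 = 26.2222.
Utility at the optimum: U(17.5561, 26.2222) = 9.836.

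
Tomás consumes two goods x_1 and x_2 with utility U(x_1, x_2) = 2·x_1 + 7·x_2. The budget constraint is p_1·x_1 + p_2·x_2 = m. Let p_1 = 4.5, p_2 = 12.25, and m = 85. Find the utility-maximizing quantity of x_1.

Numerically: x_1* = 0, x_2* = 6.9388.

x_1* = 0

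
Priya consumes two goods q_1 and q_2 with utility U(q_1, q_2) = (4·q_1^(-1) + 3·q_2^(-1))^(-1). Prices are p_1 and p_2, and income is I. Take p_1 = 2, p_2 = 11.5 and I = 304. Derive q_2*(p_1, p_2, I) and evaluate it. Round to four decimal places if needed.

MRS = MU_q_1/MU_q_2 = (4/3)·(q_2/q_1)^(2). Set equal to p_1/p_2.
Solve for the ratio: q_2/q_1 = [(3/4)·p_1/p_2]^(0.5).
Substitute q_2 = (q_2/q_1)·q_1 into the budget: q_1* = I/(p_1 + p_2·(q_2/q_1)).
Numerically q_2/q_1 = 0.361158, so q_1* = 304/(2 + 11.5·0.361158) = 49.4043 and q_2* = 0.361158·49.4043 = 17.8427.

q_2* = 17.8427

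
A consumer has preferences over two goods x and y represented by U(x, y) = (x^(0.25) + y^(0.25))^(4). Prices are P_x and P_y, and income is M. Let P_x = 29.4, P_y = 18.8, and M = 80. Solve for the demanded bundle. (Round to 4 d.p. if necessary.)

MU_x ∝ x^(-0.75), MU_y ∝ y^(-0.75), so MRS = (y/x)^(0.75) = P_x/P_y.
Hence y/x = (P_x/P_y)^(1/(0.75)), i.e. raised to the 4/3 power.
With the ratio pinned down, the budget gives x* = M/(P_x + P_y·(y/x)) and y* = (y/x)·x*.
Numerically y/x = 1.815178, so x* = 80/(29.4 + 18.8·1.815178) = 1.2593 and y* = 1.815178·1.2593 = 2.2859.

x* = 1.2593, y* = 2.2859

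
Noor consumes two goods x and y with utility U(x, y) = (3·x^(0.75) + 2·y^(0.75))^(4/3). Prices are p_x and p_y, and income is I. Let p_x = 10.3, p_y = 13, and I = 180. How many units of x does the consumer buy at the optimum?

MRS = MU_x/MU_y = (3/2)·(y/x)^(0.25). Set equal to p_x/p_y.
Hence y/x = ((2/3)·p_x/p_y)^(1/(0.25)), i.e. raised to the 4 power.
Substitute y = (y/x)·x into the budget: x* = I/(p_x + p_y·(y/x)).
Numerically y/x = 0.077841, so x* = 180/(10.3 + 13·0.077841) = 15.9124.

x* = 15.9124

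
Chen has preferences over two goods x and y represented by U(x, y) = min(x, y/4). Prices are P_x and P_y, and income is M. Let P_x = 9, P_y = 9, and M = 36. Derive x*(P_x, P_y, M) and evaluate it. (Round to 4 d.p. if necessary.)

x* = 0.8

Leontief preferences: the optimum is at the kink where x/1 = y/4, i.e. y = 4·x.
Budget: P_x·x + P_y·4·x = M, so (P_x + 4·P_y)·x = M.
Demand: x*(P_x,P_y,M) = M/(P_x + 4·P_y), y* = 4·M/(P_x + 4·P_y).
Here 9 + 4·9 = 45, giving x* = 0.8.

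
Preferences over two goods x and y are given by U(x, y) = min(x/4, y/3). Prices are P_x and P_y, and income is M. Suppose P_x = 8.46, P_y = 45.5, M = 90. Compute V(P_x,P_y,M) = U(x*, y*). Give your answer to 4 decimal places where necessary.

V = 0.5284

With perfect complements, no substitution: consume in ratio x:y = 4:3.
Budget: P_x·x + P_y·(3/4)·x = M, so (4·P_x + 3·P_y)·x = 4·M.
Demand: x*(P_x,P_y,M) = 4·M/(4·P_x + 3·P_y), y* = 3·M/(4·P_x + 3·P_y).
Here 4·8.46 + 3·45.5 = 170.34, giving x* = 2.1134 and y* = 1.5851.
Utility at the optimum: U(2.1134, 1.5851) = 0.5284.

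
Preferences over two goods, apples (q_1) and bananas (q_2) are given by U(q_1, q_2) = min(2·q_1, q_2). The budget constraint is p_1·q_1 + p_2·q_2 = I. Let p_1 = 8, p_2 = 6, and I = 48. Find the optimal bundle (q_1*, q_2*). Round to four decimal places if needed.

Leontief preferences: the optimum is at the kink where q_1/1 = q_2/2, i.e. q_2 = 2·q_1.
Budget: p_1·q_1 + p_2·2·q_1 = I, so (p_1 + 2·p_2)·q_1 = I.
Demand: q_1*(p_1,p_2,I) = I/(p_1 + 2·p_2), q_2* = 2·I/(p_1 + 2·p_2).
Here 8 + 2·6 = 20, giving q_1* = 2.4 and q_2* = 4.8.

q_1* = 2.4, q_2* = 4.8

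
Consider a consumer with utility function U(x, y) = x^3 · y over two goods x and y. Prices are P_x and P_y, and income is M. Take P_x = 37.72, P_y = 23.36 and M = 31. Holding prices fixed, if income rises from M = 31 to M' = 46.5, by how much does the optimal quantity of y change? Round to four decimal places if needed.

Tangency: MRS = 3·y/x = P_x/P_y.
So 3·P_y·y = P_x·x; combined with the budget, a share 0.75 of income goes to x.
Demand: x*(P_x,P_y,M) = 0.75·M/P_x and y* = 0.25·M/P_y.
At P_x=37.72, P_y=23.36, M=31: y* = 0.25·31/23.36 = 0.3318.
At M' = 46.5: y* = 0.4976. Change: 0.4976 − 0.3318 = 0.1659.

Δy* = 0.1659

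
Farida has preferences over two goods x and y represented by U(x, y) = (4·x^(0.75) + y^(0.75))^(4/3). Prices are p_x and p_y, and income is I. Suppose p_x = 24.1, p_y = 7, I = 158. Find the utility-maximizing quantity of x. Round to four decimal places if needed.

MRS = MU_x/MU_y = 4·(y/x)^(0.25). Set equal to p_x/p_y.
Solve for the ratio: y/x = [(1/4)·p_x/p_y]^(4).
Substitute y = (y/x)·x into the budget: x* = I/(p_x + p_y·(y/x)).
Numerically y/x = 0.548828, so x* = 158/(24.1 + 7·0.548828) = 5.6546.

x* = 5.6546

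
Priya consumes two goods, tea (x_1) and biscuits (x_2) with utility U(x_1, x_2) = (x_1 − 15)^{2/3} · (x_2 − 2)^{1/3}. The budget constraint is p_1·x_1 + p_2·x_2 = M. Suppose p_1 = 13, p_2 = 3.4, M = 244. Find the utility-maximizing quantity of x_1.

Let x_1' = x_1−15, x_2' = x_2−2. MRS = 2·x_2'/x_1' = p_1/p_2.
After buying the subsistence bundle (15, 2), a share 2/3 of the remaining income goes to x_1: x_1* = 15 + 2/3·(M − 15p_1 − 2p_2)/p_1.
Discretionary income = 244 − 15·13 − 2·3.4 = 42.2; x_1* = 15 + 2/3·42.2/13 = 17.1641.

x_1* = 17.1641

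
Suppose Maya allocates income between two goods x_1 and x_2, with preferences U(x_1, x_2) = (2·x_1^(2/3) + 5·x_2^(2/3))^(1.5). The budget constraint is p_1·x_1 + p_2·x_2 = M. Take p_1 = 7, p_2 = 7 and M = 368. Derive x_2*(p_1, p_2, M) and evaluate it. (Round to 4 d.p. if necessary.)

x_2* = 49.4092

With the ratio pinned down, the budget gives x_1* = M/(p_1 + p_2·(x_2/x_1)) and x_2* = (x_2/x_1)·x_1*.
Numerically x_2/x_1 = 15.625, so x_1* = 368/(7 + 7·15.625) = 3.1622 and x_2* = 15.625·3.1622 = 49.4092.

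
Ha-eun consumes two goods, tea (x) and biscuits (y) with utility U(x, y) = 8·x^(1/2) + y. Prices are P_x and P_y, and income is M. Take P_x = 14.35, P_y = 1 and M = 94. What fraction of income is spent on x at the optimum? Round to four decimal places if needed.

share on x = 0.0119

MU_x = 4/√x, MU_y = 1. Tangency: 4/√x = P_x/P_y.
Thus x* = (4·P_y/P_x)² — independent of M — with the rest of income spent on y.
Plugging in: x* = (4·1/14.35)² = 0.0777, y* = 92.885.
Expenditure on x: 14.35·0.0777 = 1.115; share = 0.0119.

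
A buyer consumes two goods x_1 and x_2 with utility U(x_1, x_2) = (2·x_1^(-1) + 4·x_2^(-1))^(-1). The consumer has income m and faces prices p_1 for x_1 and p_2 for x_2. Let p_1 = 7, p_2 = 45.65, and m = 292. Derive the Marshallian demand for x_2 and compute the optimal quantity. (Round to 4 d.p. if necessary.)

MU_x_1 ∝ 2·x_1^(-2), MU_x_2 ∝ 4·x_2^(-2), so MRS = (1/2)·(x_2/x_1)^(2) = p_1/p_2.
Hence x_2/x_1 = (2·p_1/p_2)^(1/(2)), i.e. raised to the 0.5 power.
Substitute x_2 = (x_2/x_1)·x_1 into the budget: x_1* = m/(p_1 + p_2·(x_2/x_1)).
Numerically x_2/x_1 = 0.553788, so x_1* = 292/(7 + 45.65·0.553788) = 9.0457 and x_2* = 0.553788·9.0457 = 5.0094.

x_2* = 5.0094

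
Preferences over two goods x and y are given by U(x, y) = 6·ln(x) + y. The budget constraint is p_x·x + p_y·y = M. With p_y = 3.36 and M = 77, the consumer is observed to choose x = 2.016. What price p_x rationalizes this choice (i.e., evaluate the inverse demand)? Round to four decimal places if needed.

Set MRS = p_x/p_y: (6/x)/1 = p_x/p_y.
So x*(p_x,p_y) = 6·p_y/p_x, independent of income; and y* = (M − 6·p_y)/p_y.
Set x* = 2.016 in the demand function and solve for p_x: p_x = 10.

p_x = 10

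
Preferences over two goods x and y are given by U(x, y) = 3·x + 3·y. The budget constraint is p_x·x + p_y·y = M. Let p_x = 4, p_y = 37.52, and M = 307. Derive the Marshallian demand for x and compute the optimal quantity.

x gives more utility per dollar, so spend all income on x: x* = M/p_x, y* = 0.
Numerically: x* = 76.75, y* = 0.

x* = 76.75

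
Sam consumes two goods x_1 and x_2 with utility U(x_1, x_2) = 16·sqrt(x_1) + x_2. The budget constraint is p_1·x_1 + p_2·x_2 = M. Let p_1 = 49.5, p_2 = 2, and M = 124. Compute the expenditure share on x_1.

MU_x_1 = 8/√x_1, MU_x_2 = 1. Tangency: 8/√x_1 = p_1/p_2.
Solve: √x_1 = 8·p_2/p_1, so x_1*(p_1,p_2) = (8·p_2/p_1)², and x_2* = (M − p_1·x_1*)/p_2.
Plugging in: x_1* = (8·2/49.5)² = 0.1045, x_2* = 59.4141.
Expenditure on x_1: 49.5·0.1045 = 5.1717; share = 0.0417.

share on x_1 = 0.0417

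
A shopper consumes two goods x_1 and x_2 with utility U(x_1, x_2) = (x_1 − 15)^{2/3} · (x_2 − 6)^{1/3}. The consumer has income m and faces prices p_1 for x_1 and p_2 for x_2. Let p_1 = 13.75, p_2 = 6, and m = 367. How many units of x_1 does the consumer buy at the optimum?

This is Cobb-Douglas in (x_1−15, x_2−6): tangency gives 2/3·p_2·(x_2−6) = 1/3·p_1·(x_1−15).
After buying the subsistence bundle (15, 6), a share 2/3 of the remaining income goes to x_1: x_1* = 15 + 2/3·(m − 15p_1 − 6p_2)/p_1.
Discretionary income = 367 − 15·13.75 − 6·6 = 124.75; x_1* = 15 + 2/3·124.75/13.75 = 21.0485.

x_1* = 21.0485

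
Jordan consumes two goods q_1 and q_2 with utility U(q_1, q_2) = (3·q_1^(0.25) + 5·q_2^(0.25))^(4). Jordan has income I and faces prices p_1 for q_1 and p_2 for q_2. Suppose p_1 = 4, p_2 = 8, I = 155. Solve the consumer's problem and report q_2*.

q_2* = 11.8314

Substitute q_2 = (q_2/q_1)·q_1 into the budget: q_1* = I/(p_1 + p_2·(q_2/q_1)).
Numerically q_2/q_1 = 0.784197, so q_1* = 155/(4 + 8·0.784197) = 15.0873 and q_2* = 0.784197·15.0873 = 11.8314.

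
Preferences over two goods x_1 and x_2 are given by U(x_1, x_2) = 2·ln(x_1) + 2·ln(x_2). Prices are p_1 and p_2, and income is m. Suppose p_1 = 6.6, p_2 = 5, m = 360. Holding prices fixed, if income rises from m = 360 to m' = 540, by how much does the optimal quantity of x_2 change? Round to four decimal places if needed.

The MRS is x_2/x_1. Set MRS = p_1/p_2.
Rearranging, p_2·x_2 = p_1·x_1. Substituting into the budget gives p_1·x_1·(1 + 1) = m.
Demand: x_1*(p_1,p_2,m) = 0.5·m/p_1 and x_2* = 0.5·m/p_2.
At p_1=6.6, p_2=5, m=360: x_2* = 0.5·360/5 = 36.
At m' = 540: x_2* = 54. Change: 54 − 36 = 18.

Δx_2* = 18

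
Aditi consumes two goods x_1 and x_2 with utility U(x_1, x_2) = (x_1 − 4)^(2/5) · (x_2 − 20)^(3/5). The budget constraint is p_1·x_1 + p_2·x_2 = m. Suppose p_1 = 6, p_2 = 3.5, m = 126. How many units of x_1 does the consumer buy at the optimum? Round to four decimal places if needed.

x_1* = 6.1333

Let x_1' = x_1−4, x_2' = x_2−20. MRS = (2/3)·x_2'/x_1' = p_1/p_2.
Substituting into the budget: x_1* = 4 + 0.4·(m − 4·p_1 − 20·p_2)/p_1, and x_2* = 20 + 0.6·(…)/p_2.
Discretionary income = 126 − 4·6 − 20·3.5 = 32; x_1* = 4 + 0.4·32/6 = 6.1333.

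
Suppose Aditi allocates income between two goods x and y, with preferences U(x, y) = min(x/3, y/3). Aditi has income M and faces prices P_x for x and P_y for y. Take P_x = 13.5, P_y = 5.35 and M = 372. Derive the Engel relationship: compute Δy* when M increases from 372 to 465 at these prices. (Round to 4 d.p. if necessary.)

Leontief preferences: the optimum is at the kink where x/3 = y/3, i.e. y = x.
Budget: P_x·x + P_y·x = M, so (3·P_x + 3·P_y)·x = 3·M.
Demand: x*(P_x,P_y,M) = 3·M/(3·P_x + 3·P_y), y* = 3·M/(3·P_x + 3·P_y).
Here 3·13.5 + 3·5.35 = 56.55, giving y* = 19.7347.
At M' = 465: y* = 24.6684. Change: 24.6684 − 19.7347 = 4.9337.

Δy* = 4.9337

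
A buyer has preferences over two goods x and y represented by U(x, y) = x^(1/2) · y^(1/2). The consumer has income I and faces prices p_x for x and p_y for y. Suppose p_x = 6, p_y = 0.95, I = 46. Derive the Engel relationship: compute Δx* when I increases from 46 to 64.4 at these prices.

Tangency: MRS = y/x = p_x/p_y.
Rearranging, p_y·y = p_x·x. Substituting into the budget gives p_x·x·(1 + 1) = I.
Demand: x*(p_x,p_y,I) = 0.5·I/p_x and y* = 0.5·I/p_y.
At p_x=6, p_y=0.95, I=46: x* = 0.5·46/6 = 3.8333.
At I' = 64.4: x* = 5.3667. Change: 5.3667 − 3.8333 = 1.5333.

Δx* = 1.5333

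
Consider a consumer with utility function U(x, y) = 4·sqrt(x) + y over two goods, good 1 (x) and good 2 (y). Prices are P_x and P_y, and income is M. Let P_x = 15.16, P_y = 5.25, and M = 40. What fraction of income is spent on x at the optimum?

Utility is quasi-linear in y; the FOC for x is 2/√x = P_x/P_y.
Solve: √x = 2·P_y/P_x, so x*(P_x,P_y) = (2·P_y/P_x)², and y* = (M − P_x·x*)/P_y.
Plugging in: x* = (2·5.25/15.16)² = 0.4797, y* = 6.2338.
Expenditure on x: 15.16·0.4797 = 7.2724; share = 0.1818.

share on x = 0.1818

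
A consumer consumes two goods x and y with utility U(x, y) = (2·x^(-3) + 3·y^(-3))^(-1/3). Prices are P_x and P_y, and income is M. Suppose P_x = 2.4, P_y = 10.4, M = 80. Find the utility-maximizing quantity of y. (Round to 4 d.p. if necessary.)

From the CES first-order condition, (2/3)·(y/x)^(4) = P_x/P_y.
Hence y/x = ((3/2)·P_x/P_y)^(1/(4)), i.e. raised to the 0.25 power.
Substitute y = (y/x)·x into the budget: x* = M/(P_x + P_y·(y/x)).
Numerically y/x = 0.767039, so x* = 80/(2.4 + 10.4·0.767039) = 7.7092 and y* = 0.767039·7.7092 = 5.9133.

y* = 5.9133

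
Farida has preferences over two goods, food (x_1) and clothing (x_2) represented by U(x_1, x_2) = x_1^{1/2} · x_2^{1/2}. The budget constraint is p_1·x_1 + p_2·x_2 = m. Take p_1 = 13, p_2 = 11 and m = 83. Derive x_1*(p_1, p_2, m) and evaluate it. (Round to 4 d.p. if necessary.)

Demand: x_1*(p_1,p_2,m) = 0.5·m/p_1 and x_2* = 0.5·m/p_2.
At p_1=13, p_2=11, m=83: x_1* = 0.5·83/13 = 3.1923.

x_1* = 3.1923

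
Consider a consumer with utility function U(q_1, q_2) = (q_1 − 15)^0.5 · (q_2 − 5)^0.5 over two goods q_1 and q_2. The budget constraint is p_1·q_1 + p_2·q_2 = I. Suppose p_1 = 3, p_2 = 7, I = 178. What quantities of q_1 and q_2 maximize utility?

q_1* = 31.3333, q_2* = 12

Let q_1' = q_1−15, q_2' = q_2−5. MRS = q_2'/q_1' = p_1/p_2.
Substituting into the budget: q_1* = 15 + 0.5·(I − 15·p_1 − 5·p_2)/p_1, and q_2* = 5 + 0.5·(…)/p_2.
Discretionary income = 178 − 15·3 − 5·7 = 98; q_1* = 15 + 0.5·98/3 = 31.3333; q_2* = 5 + 0.5·98/7 = 12.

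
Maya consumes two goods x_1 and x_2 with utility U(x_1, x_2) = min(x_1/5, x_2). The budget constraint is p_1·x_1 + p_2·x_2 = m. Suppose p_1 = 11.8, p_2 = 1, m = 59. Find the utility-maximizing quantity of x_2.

Demand: x_1*(p_1,p_2,m) = 5·m/(5·p_1 + p_2), x_2* = m/(5·p_1 + p_2).
Here 5·11.8 + 1 = 60, giving x_2* = 0.9833.

x_2* = 0.9833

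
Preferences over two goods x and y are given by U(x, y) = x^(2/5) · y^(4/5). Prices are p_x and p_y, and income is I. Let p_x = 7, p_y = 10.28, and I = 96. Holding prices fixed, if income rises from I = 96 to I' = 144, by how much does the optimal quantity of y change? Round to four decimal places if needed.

Δy* = 3.1128

At p_x=7, p_y=10.28, I=96: y* = 2/3·96/10.28 = 6.2257.
At I' = 144: y* = 9.3385. Change: 9.3385 − 6.2257 = 3.1128.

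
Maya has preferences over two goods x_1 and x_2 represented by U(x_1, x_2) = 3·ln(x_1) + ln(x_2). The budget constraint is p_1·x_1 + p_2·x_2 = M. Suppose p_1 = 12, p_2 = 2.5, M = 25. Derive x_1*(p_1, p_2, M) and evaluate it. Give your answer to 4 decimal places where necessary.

x_1* = 1.5625

MU_x_1/MU_x_2 = (3·x_2)/(x_1); tangency sets this equal to p_1/p_2.
Rearranging, p_2·x_2 = (1/3)·p_1·x_1. Substituting into the budget gives p_1·x_1·(1 + (1/3)) = M.
Demand: x_1*(p_1,p_2,M) = 0.75·M/p_1 and x_2* = 0.25·M/p_2.
At p_1=12, p_2=2.5, M=25: x_1* = 0.75·25/12 = 1.5625.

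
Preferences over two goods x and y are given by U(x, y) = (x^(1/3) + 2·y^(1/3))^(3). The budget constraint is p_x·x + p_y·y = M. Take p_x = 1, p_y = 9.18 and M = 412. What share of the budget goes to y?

share on y = 0.4828

MU_x ∝ x^(-2/3), MU_y ∝ 2·y^(-2/3), so MRS = (1/2)·(y/x)^(2/3) = p_x/p_y.
Solve for the ratio: y/x = [2·p_x/p_y]^(1.5).
With the ratio pinned down, the budget gives x* = M/(p_x + p_y·(y/x)) and y* = (y/x)·x*.
Numerically y/x = 0.101691, so x* = 412/(1 + 9.18·0.101691) = 213.0829 and y* = 0.101691·213.0829 = 21.6685.
Expenditure on y: 9.18·21.6685 = 198.9171; share = 0.4828.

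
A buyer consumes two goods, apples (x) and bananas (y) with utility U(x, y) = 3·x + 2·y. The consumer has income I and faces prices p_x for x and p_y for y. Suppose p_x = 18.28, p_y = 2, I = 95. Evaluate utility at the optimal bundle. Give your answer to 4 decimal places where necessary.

V = 95

Perfect substitutes: compare marginal utility per dollar. 3/p_x vs 2/p_y → 0.1641 vs 1.
y gives more utility per dollar, so spend all income on y: y* = I/p_y, x* = 0.
Numerically: x* = 0, y* = 47.5.
Utility at the optimum: U(0, 47.5) = 95.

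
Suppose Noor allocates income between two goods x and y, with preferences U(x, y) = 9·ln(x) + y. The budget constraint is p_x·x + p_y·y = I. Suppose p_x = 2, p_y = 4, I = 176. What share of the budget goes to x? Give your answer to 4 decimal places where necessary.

MU_x = 9/x, MU_y = 1. Tangency: 9/x = p_x/p_y.
So x*(p_x,p_y) = 9·p_y/p_x, independent of income; and y* = (I − 9·p_y)/p_y.
At the given prices: x* = 9·4/2 = 18, and y* = 35.
Expenditure on x: 2·18 = 36; share = 0.2045.

share on x = 0.2045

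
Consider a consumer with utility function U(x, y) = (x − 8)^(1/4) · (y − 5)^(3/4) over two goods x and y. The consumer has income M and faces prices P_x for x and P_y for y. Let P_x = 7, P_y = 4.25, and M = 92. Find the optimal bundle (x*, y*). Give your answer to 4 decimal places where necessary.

x* = 8.5268, y* = 7.6029

Let x' = x−8, y' = y−5. MRS = (1/3)·y'/x' = P_x/P_y.
After buying the subsistence bundle (8, 5), a share 0.25 of the remaining income goes to x: x* = 8 + 0.25·(M − 8P_x − 5P_y)/P_x.
Discretionary income = 92 − 8·7 − 5·4.25 = 14.75; x* = 8 + 0.25·14.75/7 = 8.5268; y* = 5 + 0.75·14.75/4.25 = 7.6029.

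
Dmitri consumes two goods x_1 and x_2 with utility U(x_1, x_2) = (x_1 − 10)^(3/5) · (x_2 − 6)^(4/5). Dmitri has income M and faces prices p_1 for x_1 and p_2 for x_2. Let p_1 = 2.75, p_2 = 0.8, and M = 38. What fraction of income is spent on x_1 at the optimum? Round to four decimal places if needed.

This is Cobb-Douglas in (x_1−10, x_2−6): tangency gives 0.6·p_2·(x_2−6) = 0.8·p_1·(x_1−10).
After buying the subsistence bundle (10, 6), a share 3/7 of the remaining income goes to x_1: x_1* = 10 + 3/7·(M − 10p_1 − 6p_2)/p_1.
Discretionary income = 38 − 10·2.75 − 6·0.8 = 5.7; x_1* = 10 + 3/7·5.7/2.75 = 10.8883; x_2* = 6 + 4/7·5.7/0.8 = 10.0714.
Expenditure on x_1: 2.75·10.8883 = 29.9429; share = 0.788.

share on x_1 = 0.788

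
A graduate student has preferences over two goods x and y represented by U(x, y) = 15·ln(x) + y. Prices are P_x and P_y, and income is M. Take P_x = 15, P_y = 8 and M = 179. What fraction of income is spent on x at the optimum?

MU_x = 15/x, MU_y = 1. Tangency: 15/x = P_x/P_y.
So x*(P_x,P_y) = 15·P_y/P_x, independent of income; and y* = (M − 15·P_y)/P_y.
At the given prices: x* = 15·8/15 = 8, and y* = 7.375.
Expenditure on x: 15·8 = 120; share = 0.6704.

share on x = 0.6704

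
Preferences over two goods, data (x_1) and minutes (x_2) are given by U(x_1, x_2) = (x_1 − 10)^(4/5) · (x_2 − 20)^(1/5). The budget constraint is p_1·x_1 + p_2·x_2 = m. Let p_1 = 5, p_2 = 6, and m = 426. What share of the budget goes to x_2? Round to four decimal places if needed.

share on x_2 = 0.4019

This is Cobb-Douglas in (x_1−10, x_2−20): tangency gives 0.8·p_2·(x_2−20) = 0.2·p_1·(x_1−10).
After buying the subsistence bundle (10, 20), a share 0.8 of the remaining income goes to x_1: x_1* = 10 + 0.8·(m − 10p_1 − 20p_2)/p_1.
Discretionary income = 426 − 10·5 − 20·6 = 256; x_1* = 10 + 0.8·256/5 = 50.96; x_2* = 20 + 0.2·256/6 = 28.5333.
Expenditure on x_2: 6·28.5333 = 171.2; share = 0.4019.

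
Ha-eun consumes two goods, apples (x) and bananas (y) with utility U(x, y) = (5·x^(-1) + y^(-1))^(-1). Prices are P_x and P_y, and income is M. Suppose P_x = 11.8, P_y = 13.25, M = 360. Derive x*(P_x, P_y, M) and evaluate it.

MRS = MU_x/MU_y = 5·(y/x)^(2). Set equal to P_x/P_y.
Solve for the ratio: y/x = [(1/5)·P_x/P_y]^(0.5).
Substitute y = (y/x)·x into the budget: x* = M/(P_x + P_y·(y/x)).
Numerically y/x = 0.422035, so x* = 360/(11.8 + 13.25·0.422035) = 20.6992.

x* = 20.6992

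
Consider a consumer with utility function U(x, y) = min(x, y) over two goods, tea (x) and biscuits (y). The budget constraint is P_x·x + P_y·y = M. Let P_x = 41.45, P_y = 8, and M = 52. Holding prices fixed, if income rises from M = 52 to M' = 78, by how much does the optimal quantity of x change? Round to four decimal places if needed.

Δx* = 0.5258

Leontief preferences: the optimum is at the kink where x/1 = y/1, i.e. y = x.
Budget: P_x·x + P_y·x = M, so (P_x + P_y)·x = M.
Demand: x*(P_x,P_y,M) = M/(P_x + P_y), y* = M/(P_x + P_y).
Here 41.45 + 8 = 49.45, giving x* = 1.0516.
At M' = 78: x* = 1.5774. Change: 1.5774 − 1.0516 = 0.5258.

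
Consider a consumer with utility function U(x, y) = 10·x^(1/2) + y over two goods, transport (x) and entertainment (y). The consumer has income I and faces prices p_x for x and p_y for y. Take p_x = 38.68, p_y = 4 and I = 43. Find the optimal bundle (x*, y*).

Set MRS = p_x/p_y: 5·x^(−1/2) = p_x/p_y.
Solve: √x = 5·p_y/p_x, so x*(p_x,p_y) = (5·p_y/p_x)², and y* = (I − p_x·x*)/p_y.
Plugging in: x* = (5·4/38.68)² = 0.2674, y* = 8.1647.

x* = 0.2674, y* = 8.1647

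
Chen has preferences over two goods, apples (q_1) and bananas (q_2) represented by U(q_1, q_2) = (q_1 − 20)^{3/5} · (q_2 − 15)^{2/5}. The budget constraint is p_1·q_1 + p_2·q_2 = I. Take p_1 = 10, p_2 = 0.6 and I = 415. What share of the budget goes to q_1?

MRS = (3/2)·(q_2−15)/(q_1−20). Tangency with p_1/p_2 gives q_2−15 = (2/3)·(p_1/p_2)·(q_1−20).
Substituting into the budget: q_1* = 20 + 0.6·(I − 20·p_1 − 15·p_2)/p_1, and q_2* = 15 + 0.4·(…)/p_2.
Discretionary income = 415 − 20·10 − 15·0.6 = 206; q_1* = 20 + 0.6·206/10 = 32.36; q_2* = 15 + 0.4·206/0.6 = 152.3333.
Expenditure on q_1: 10·32.36 = 323.6; share = 0.7798.

share on q_1 = 0.7798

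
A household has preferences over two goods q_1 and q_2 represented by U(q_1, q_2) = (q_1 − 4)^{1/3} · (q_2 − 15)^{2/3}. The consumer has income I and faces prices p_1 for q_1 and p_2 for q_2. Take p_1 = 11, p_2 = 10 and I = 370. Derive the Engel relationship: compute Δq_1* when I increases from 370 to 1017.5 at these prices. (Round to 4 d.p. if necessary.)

Δq_1* = 19.6212

Substituting into the budget: q_1* = 4 + 1/3·(I − 4·p_1 − 15·p_2)/p_1, and q_2* = 15 + 2/3·(…)/p_2.
Discretionary income = 370 − 4·11 − 15·10 = 176; q_1* = 4 + 1/3·176/11 = 9.3333.
At I' = 1017.5: q_1* = 28.9545. Change: 28.9545 − 9.3333 = 19.6212.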